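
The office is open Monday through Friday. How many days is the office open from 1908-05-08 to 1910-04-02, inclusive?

496 weekdays

1908-05-08 is a Friday.
That's 695 days from start to end, counting both.
695 = 7 × 99 + 2, so there are 99 full weeks plus 2 extra days.
Each full week contributes 5 weekdays (Mon–Fri): 99 × 5 = 495.
The 2 extra days are Fri, Sat — 1 of them qualifies.
Total: 495 + 1 = 496.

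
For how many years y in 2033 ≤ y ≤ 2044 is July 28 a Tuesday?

2

Day of week of July 28 in each year:
2033: Thu, 2034: Fri, 2035: Sat, 2036: Mon, 2037: Tue ✓, 2038: Wed, 2039: Thu, 2040: Sat, 2041: Sun, 2042: Mon, 2043: Tue ✓, 2044: Thu
Tuesdays: 2037, 2043.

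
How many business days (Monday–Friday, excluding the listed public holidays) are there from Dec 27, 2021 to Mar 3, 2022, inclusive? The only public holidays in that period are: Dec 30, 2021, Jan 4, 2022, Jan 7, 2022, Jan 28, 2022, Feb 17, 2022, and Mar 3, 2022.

43

Dec 27, 2021 is a Monday.
That's 67 days from start to end, counting both.
67 = 7 × 9 + 4, so there are 9 full weeks plus 4 extra days.
Each full week contributes 5 weekdays (Mon–Fri): 9 × 5 = 45.
The 4 extra days are Mon, Tue, Wed, Thu — 4 of them qualify.
Total: 45 + 4 = 49.
Holidays: Dec 30, 2021 (Thu); Jan 4, 2022 (Tue); Jan 7, 2022 (Fri); Jan 28, 2022 (Fri); Feb 17, 2022 (Thu); Mar 3, 2022 (Thu).
All 6 holidays fall on weekdays, so subtract 6.
Business days: 49 − 6 = 43.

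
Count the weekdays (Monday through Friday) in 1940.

262

1940-01-01 is a Monday.
From 1940-01-01 to 1940-12-31 is 366 days inclusive.
366 = 7 × 52 + 2, so there are 52 full weeks plus 2 extra days.
Each full week contributes 5 weekdays (Mon–Fri): 52 × 5 = 260.
The 2 extra days are Mon, Tue — 2 of them qualify.
Total: 260 + 2 = 262.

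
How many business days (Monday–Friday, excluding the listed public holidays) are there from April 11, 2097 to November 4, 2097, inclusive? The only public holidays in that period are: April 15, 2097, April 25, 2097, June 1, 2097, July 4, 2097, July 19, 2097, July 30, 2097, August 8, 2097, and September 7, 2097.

April 11, 2097 is a Thursday.
The range spans 208 days (inclusive of both endpoints).
208 = 7 × 29 + 5, so there are 29 full weeks plus 5 extra days.
Each full week contributes 5 weekdays (Mon–Fri): 29 × 5 = 145.
The 5 extra days are Thursday, Friday, Saturday, Sunday, Monday — 3 of them qualify.
Total: 145 + 3 = 148.
Holidays: April 15, 2097 (Mon); April 25, 2097 (Thu); June 1, 2097 (Sat); July 4, 2097 (Thu); July 19, 2097 (Fri); July 30, 2097 (Tue); August 8, 2097 (Thu); September 7, 2097 (Sat).
6 of the 8 holidays fall on weekdays; the rest are weekends and were already excluded.
Business days: 148 − 6 = 142.

142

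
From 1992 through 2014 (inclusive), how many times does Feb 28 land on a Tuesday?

Day of week of February 28 in each year:
1992: Fri, 1993: Sun, 1994: Mon, 1995: Tue ✓, 1996: Wed, 1997: Fri, 1998: Sat, 1999: Sun, 2000: Mon, 2001: Wed, 2002: Thu, 2003: Fri, 2004: Sat, 2005: Mon, 2006: Tue ✓, 2007: Wed, 2008: Thu, 2009: Sat, 2010: Sun, 2011: Mon, 2012: Tue ✓, 2013: Thu, 2014: Fri
Tuesdays: 1995, 2006, 2012.

3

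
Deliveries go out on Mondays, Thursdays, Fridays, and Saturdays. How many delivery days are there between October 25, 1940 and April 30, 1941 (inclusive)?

October 25, 1940 is a Friday.
From October 25, 1940 to April 30, 1941 is 188 days inclusive.
188 = 7 × 26 + 6, so there are 26 full weeks plus 6 extra days.
Each full week contributes 4 days from the set (Mon, Thu, Fri, Sat): 26 × 4 = 104.
The 6 extra days are Fri, Sat, Sun, Mon, Tue, Wed — 3 of them qualify.
Total: 104 + 3 = 107.

107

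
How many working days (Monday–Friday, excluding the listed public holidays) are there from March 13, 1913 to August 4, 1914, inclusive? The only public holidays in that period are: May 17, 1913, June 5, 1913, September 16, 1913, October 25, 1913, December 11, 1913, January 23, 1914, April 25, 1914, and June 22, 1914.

359 working days

March 13, 1913 is a Thursday.
From March 13, 1913 to August 4, 1914 is 510 days inclusive.
510 = 7 × 72 + 6, so there are 72 full weeks plus 6 extra days.
Each full week contributes 5 weekdays (Mon–Fri): 72 × 5 = 360.
The 6 extra days are Thursday, Friday, Saturday, Sunday, Monday, Tuesday — 4 of them qualify.
Total: 360 + 4 = 364.
Holidays: May 17, 1913 (Sat); June 5, 1913 (Thu); September 16, 1913 (Tue); October 25, 1913 (Sat); December 11, 1913 (Thu); January 23, 1914 (Fri); April 25, 1914 (Sat); June 22, 1914 (Mon).
5 of the 8 holidays fall on weekdays; the rest are weekends and were already excluded.
Business days: 364 − 5 = 359.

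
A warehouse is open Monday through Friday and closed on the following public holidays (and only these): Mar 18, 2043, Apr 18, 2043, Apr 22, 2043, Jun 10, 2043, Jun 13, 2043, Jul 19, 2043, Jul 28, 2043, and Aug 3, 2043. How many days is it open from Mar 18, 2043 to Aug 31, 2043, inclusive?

Mar 18, 2043 is a Wednesday.
From Mar 18, 2043 to Aug 31, 2043 is 167 days inclusive.
167 = 7 × 23 + 6, so there are 23 full weeks plus 6 extra days.
Each full week contributes 5 weekdays (Mon–Fri): 23 × 5 = 115.
The 6 extra days are Wednesday, Thursday, Friday, Saturday, Sunday, Monday — 4 of them qualify.
Total: 115 + 4 = 119.
Holidays: Mar 18, 2043 (Wed); Apr 18, 2043 (Sat); Apr 22, 2043 (Wed); Jun 10, 2043 (Wed); Jun 13, 2043 (Sat); Jul 19, 2043 (Sun); Jul 28, 2043 (Tue); Aug 3, 2043 (Mon).
5 of the 8 holidays fall on weekdays; the rest are weekends and were already excluded.
Business days: 119 − 5 = 114.

114 working days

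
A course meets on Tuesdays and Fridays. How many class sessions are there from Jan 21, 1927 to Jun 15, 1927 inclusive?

42

Jan 21, 1927 is a Friday.
That's 146 days from start to end, counting both.
146 = 7 × 20 + 6, so there are 20 full weeks plus 6 extra days.
Each full week contributes 2 days from the set (Tue, Fri): 20 × 2 = 40.
The 6 extra days are Fri, Sat, Sun, Mon, Tue, Wed — 2 of them qualify.
Total: 40 + 2 = 42.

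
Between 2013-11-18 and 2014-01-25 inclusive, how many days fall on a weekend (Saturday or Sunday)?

19

2013-11-18 is a Monday.
The range spans 69 days (inclusive of both endpoints).
69 = 7 × 9 + 6, so there are 9 full weeks plus 6 extra days.
Each full week contributes 2 weekend days (Sat, Sun): 9 × 2 = 18.
The 6 extra days are Monday, Tuesday, Wednesday, Thursday, Friday, Saturday — 1 of them qualifies.
Total: 18 + 1 = 19.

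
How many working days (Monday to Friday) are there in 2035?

261 weekdays

2035-01-01 is a Monday.
That's 365 days from start to end, counting both.
365 = 7 × 52 + 1, so there are 52 full weeks plus 1 extra day.
Each full week contributes 5 weekdays (Mon–Fri): 52 × 5 = 260.
The 1 extra day is Mon — 1 of them qualifies.
Total: 260 + 1 = 261.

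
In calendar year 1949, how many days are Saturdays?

1 January 1949 is a Saturday.
The range spans 365 days (inclusive of both endpoints).
365 = 7 × 52 + 1, so there are 52 full weeks plus 1 extra day.
Each full week contributes one Saturday: 52 so far.
The 1 extra day is Sat — 1 of them qualifies.
Total: 52 + 1 = 53.

53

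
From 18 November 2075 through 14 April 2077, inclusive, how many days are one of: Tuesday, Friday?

147

18 November 2075 is a Monday.
That's 514 days from start to end, counting both.
514 = 7 × 73 + 3, so there are 73 full weeks plus 3 extra days.
Each full week contributes 2 days from the set (Tue, Fri): 73 × 2 = 146.
The 3 extra days are Mon, Tue, Wed — 1 of them qualifies.
Total: 146 + 1 = 147.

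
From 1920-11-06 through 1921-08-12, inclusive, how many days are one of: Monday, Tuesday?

1920-11-06 is a Saturday.
The range spans 280 days (inclusive of both endpoints).
280 = 7 × 40, so the span is exactly 40 full weeks.
Each full week contributes 2 days from the set (Mon, Tue): 40 × 2 = 80.

80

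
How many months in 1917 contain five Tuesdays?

4

A month has five Tuesdays exactly when Tuesday falls within its first (length − 28) days.
Jan: 31 days, starts Mon → 5 of Mon, Tue, Wed ✓
Feb: 28 days, starts Thu → 5 of (none)
Mar: 31 days, starts Thu → 5 of Thu, Fri, Sat
Apr: 30 days, starts Sun → 5 of Sun, Mon
May: 31 days, starts Tue → 5 of Tue, Wed, Thu ✓
Jun: 30 days, starts Fri → 5 of Fri, Sat
Jul: 31 days, starts Sun → 5 of Sun, Mon, Tue ✓
Aug: 31 days, starts Wed → 5 of Wed, Thu, Fri
Sep: 30 days, starts Sat → 5 of Sat, Sun
Oct: 31 days, starts Mon → 5 of Mon, Tue, Wed ✓
Nov: 30 days, starts Thu → 5 of Thu, Fri
Dec: 31 days, starts Sat → 5 of Sat, Sun, Mon
Months with five Tuesdays: Jan, May, Jul, Oct.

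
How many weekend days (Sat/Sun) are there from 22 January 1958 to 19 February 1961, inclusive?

322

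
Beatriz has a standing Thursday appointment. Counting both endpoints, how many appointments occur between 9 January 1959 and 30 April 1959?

16

9 January 1959 is a Friday.
From 9 January 1959 to 30 April 1959 is 112 days inclusive.
112 = 7 × 16, so the span is exactly 16 full weeks.
Each full week contributes one Thursday: 16 so far.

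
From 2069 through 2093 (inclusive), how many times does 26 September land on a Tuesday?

Day of week of September 26 in each year:
2069: Thu, 2070: Fri, 2071: Sat, 2072: Mon, 2073: Tue ✓, 2074: Wed, 2075: Thu, 2076: Sat, 2077: Sun, 2078: Mon, 2079: Tue ✓, 2080: Thu, 2081: Fri, 2082: Sat, 2083: Sun, 2084: Tue ✓, 2085: Wed, 2086: Thu, 2087: Fri, 2088: Sun, 2089: Mon, 2090: Tue ✓, 2091: Wed, 2092: Fri, 2093: Sat
Tuesdays: 2073, 2079, 2084, 2090.

4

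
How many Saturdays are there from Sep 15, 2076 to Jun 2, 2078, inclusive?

89

Sep 15, 2076 is a Tuesday.
That's 626 days from start to end, counting both.
626 = 7 × 89 + 3, so there are 89 full weeks plus 3 extra days.
Each full week contributes one Saturday: 89 so far.
The 3 extra days are Tuesday, Wednesday, Thursday — none qualify.
Total: 89 + 0 = 89.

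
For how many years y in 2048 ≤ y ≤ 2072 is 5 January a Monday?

4

Day of week of January 5 in each year:
2048: Sun, 2049: Tue, 2050: Wed, 2051: Thu, 2052: Fri, 2053: Sun, 2054: Mon ✓, 2055: Tue, 2056: Wed, 2057: Fri, 2058: Sat, 2059: Sun, 2060: Mon ✓, 2061: Wed, 2062: Thu, 2063: Fri, 2064: Sat, 2065: Mon ✓, 2066: Tue, 2067: Wed, 2068: Thu, 2069: Sat, 2070: Sun, 2071: Mon ✓, 2072: Tue
Mondays: 2054, 2060, 2065, 2071.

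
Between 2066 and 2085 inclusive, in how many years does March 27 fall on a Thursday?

Day of week of March 27 in each year:
2066: Sat, 2067: Sun, 2068: Tue, 2069: Wed, 2070: Thu ✓, 2071: Fri, 2072: Sun, 2073: Mon, 2074: Tue, 2075: Wed, 2076: Fri, 2077: Sat, 2078: Sun, 2079: Mon, 2080: Wed, 2081: Thu ✓, 2082: Fri, 2083: Sat, 2084: Mon, 2085: Tue
Thursdays: 2070, 2081.

2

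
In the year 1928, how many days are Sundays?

53

Jan 1, 1928 is a Sunday.
The range spans 366 days (inclusive of both endpoints).
366 = 7 × 52 + 2, so there are 52 full weeks plus 2 extra days.
Each full week contributes one Sunday: 52 so far.
The 2 extra days are Sun, Mon — 1 of them qualifies.
Total: 52 + 1 = 53.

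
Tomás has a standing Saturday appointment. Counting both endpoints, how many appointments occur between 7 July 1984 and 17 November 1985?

7 July 1984 is a Saturday.
From 7 July 1984 to 17 November 1985 is 499 days inclusive.
499 = 7 × 71 + 2, so there are 71 full weeks plus 2 extra days.
Each full week contributes one Saturday: 71 so far.
The 2 extra days are Sat, Sun — 1 of them qualifies.
Total: 71 + 1 = 72.

72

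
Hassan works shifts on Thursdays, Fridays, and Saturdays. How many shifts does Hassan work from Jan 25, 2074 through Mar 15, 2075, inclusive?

179

Jan 25, 2074 is a Thursday.
From Jan 25, 2074 to Mar 15, 2075 is 415 days inclusive.
415 = 7 × 59 + 2, so there are 59 full weeks plus 2 extra days.
Each full week contributes 3 days from the set (Thu, Fri, Sat): 59 × 3 = 177.
The 2 extra days are Thursday, Friday — 2 of them qualify.
Total: 177 + 2 = 179.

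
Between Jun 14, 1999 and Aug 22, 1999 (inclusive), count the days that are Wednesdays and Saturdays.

20

Jun 14, 1999 is a Monday.
From Jun 14, 1999 to Aug 22, 1999 is 70 days inclusive.
70 = 7 × 10, so the span is exactly 10 full weeks.
Each full week contributes 2 days from the set (Wed, Sat): 10 × 2 = 20.
Total: 20.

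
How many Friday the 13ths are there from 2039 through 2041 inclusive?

6

Friday-the-13ths by year:
2039: May
2040: Jan, Apr, Jul
2041: Sep, Dec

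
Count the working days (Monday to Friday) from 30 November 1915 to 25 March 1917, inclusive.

344 weekdays

30 November 1915 is a Tuesday.
From 30 November 1915 to 25 March 1917 is 482 days inclusive.
482 = 7 × 68 + 6, so there are 68 full weeks plus 6 extra days.
Each full week contributes 5 weekdays (Mon–Fri): 68 × 5 = 340.
The 6 extra days are Tuesday, Wednesday, Thursday, Friday, Saturday, Sunday — 4 of them qualify.
Total: 340 + 4 = 344.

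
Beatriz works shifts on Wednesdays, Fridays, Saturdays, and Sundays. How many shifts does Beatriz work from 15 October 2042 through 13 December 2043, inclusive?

15 October 2042 is a Wednesday.
The range spans 425 days (inclusive of both endpoints).
425 = 7 × 60 + 5, so there are 60 full weeks plus 5 extra days.
Each full week contributes 4 days from the set (Wed, Fri, Sat, Sun): 60 × 4 = 240.
The 5 extra days are Wed, Thu, Fri, Sat, Sun — 4 of them qualify.
Total: 240 + 4 = 244.

244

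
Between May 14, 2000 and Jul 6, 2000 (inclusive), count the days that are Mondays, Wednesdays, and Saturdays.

23

May 14, 2000 is a Sunday.
That's 54 days from start to end, counting both.
54 = 7 × 7 + 5, so there are 7 full weeks plus 5 extra days.
Each full week contributes 3 days from the set (Mon, Wed, Sat): 7 × 3 = 21.
The 5 extra days are Sunday, Monday, Tuesday, Wednesday, Thursday — 2 of them qualify.
Total: 21 + 2 = 23.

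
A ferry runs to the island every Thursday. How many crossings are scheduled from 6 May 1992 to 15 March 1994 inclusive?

97 Thursdays

6 May 1992 is a Wednesday.
That's 679 days from start to end, counting both.
679 = 7 × 97, so the span is exactly 97 full weeks.
Each full week contributes one Thursday: 97 so far.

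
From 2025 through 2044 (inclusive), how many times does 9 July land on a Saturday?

3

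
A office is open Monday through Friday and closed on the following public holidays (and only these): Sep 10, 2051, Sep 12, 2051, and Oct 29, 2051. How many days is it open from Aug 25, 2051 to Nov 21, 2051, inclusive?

Aug 25, 2051 is a Friday.
From Aug 25, 2051 to Nov 21, 2051 is 89 days inclusive.
89 = 7 × 12 + 5, so there are 12 full weeks plus 5 extra days.
Each full week contributes 5 weekdays (Mon–Fri): 12 × 5 = 60.
The 5 extra days are Fri, Sat, Sun, Mon, Tue — 3 of them qualify.
Total: 60 + 3 = 63.
Holidays: Sep 10, 2051 (Sun); Sep 12, 2051 (Tue); Oct 29, 2051 (Sun).
1 of the 3 holidays fall on weekdays; the rest are weekends and were already excluded.
Business days: 63 − 1 = 62.

62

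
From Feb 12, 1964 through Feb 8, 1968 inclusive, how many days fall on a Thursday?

209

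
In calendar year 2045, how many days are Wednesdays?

2045-01-01 is a Sunday.
From 2045-01-01 to 2045-12-31 is 365 days inclusive.
365 = 7 × 52 + 1, so there are 52 full weeks plus 1 extra day.
Each full week contributes one Wednesday: 52 so far.
The 1 extra day is Sunday — none qualify.
Total: 52 + 0 = 52.

52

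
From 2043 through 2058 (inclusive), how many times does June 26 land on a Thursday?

Day of week of June 26 in each year:
2043: Fri, 2044: Sun, 2045: Mon, 2046: Tue, 2047: Wed, 2048: Fri, 2049: Sat, 2050: Sun, 2051: Mon, 2052: Wed, 2053: Thu ✓, 2054: Fri, 2055: Sat, 2056: Mon, 2057: Tue, 2058: Wed
Thursdays: 2053.

1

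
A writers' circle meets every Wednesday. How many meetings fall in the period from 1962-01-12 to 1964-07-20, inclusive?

131

1962-01-12 is a Friday.
That's 921 days from start to end, counting both.
921 = 7 × 131 + 4, so there are 131 full weeks plus 4 extra days.
Each full week contributes one Wednesday: 131 so far.
The 4 extra days are Fri, Sat, Sun, Mon — none qualify.
Total: 131 + 0 = 131.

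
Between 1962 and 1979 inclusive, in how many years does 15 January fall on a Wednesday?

Day of week of January 15 in each year:
1962: Mon, 1963: Tue, 1964: Wed ✓, 1965: Fri, 1966: Sat, 1967: Sun, 1968: Mon, 1969: Wed ✓, 1970: Thu, 1971: Fri, 1972: Sat, 1973: Mon, 1974: Tue, 1975: Wed ✓, 1976: Thu, 1977: Sat, 1978: Sun, 1979: Mon
Wednesdays: 1964, 1969, 1975.

3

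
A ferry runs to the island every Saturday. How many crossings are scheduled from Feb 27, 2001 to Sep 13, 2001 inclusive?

28

Feb 27, 2001 is a Tuesday.
From Feb 27, 2001 to Sep 13, 2001 is 199 days inclusive.
199 = 7 × 28 + 3, so there are 28 full weeks plus 3 extra days.
Each full week contributes one Saturday: 28 so far.
The 3 extra days are Tuesday, Wednesday, Thursday — none qualify.
Total: 28 + 0 = 28.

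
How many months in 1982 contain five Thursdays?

A month has five Thursdays exactly when Thursday falls within its first (length − 28) days.
Jan: 31 days, starts Fri → 5 of Fri, Sat, Sun
Feb: 28 days, starts Mon → 5 of (none)
Mar: 31 days, starts Mon → 5 of Mon, Tue, Wed
Apr: 30 days, starts Thu → 5 of Thu, Fri ✓
May: 31 days, starts Sat → 5 of Sat, Sun, Mon
Jun: 30 days, starts Tue → 5 of Tue, Wed
Jul: 31 days, starts Thu → 5 of Thu, Fri, Sat ✓
Aug: 31 days, starts Sun → 5 of Sun, Mon, Tue
Sep: 30 days, starts Wed → 5 of Wed, Thu ✓
Oct: 31 days, starts Fri → 5 of Fri, Sat, Sun
Nov: 30 days, starts Mon → 5 of Mon, Tue
Dec: 31 days, starts Wed → 5 of Wed, Thu, Fri ✓
Months with five Thursdays: Apr, Jul, Sep, Dec.

4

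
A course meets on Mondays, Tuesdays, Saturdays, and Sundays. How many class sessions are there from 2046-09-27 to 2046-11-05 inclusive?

23

2046-09-27 is a Thursday.
That's 40 days from start to end, counting both.
40 = 7 × 5 + 5, so there are 5 full weeks plus 5 extra days.
Each full week contributes 4 days from the set (Mon, Tue, Sat, Sun): 5 × 4 = 20.
The 5 extra days are Thursday, Friday, Saturday, Sunday, Monday — 3 of them qualify.
Total: 20 + 3 = 23.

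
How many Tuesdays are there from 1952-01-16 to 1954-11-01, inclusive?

1952-01-16 is a Wednesday.
That's 1021 days from start to end, counting both.
1021 = 7 × 145 + 6, so there are 145 full weeks plus 6 extra days.
Each full week contributes one Tuesday: 145 so far.
The 6 extra days are Wednesday, Thursday, Friday, Saturday, Sunday, Monday — none qualify.
Total: 145 + 0 = 145.

145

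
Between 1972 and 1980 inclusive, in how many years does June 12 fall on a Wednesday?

1

Day of week of June 12 in each year:
1972: Mon, 1973: Tue, 1974: Wed ✓, 1975: Thu, 1976: Sat, 1977: Sun, 1978: Mon, 1979: Tue, 1980: Thu
Wednesdays: 1974.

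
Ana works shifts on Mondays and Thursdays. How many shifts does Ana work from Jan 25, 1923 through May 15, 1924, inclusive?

137

Jan 25, 1923 is a Thursday.
From Jan 25, 1923 to May 15, 1924 is 477 days inclusive.
477 = 7 × 68 + 1, so there are 68 full weeks plus 1 extra day.
Each full week contributes 2 days from the set (Mon, Thu): 68 × 2 = 136.
The 1 extra day is Thursday — 1 of them qualifies.
Total: 136 + 1 = 137.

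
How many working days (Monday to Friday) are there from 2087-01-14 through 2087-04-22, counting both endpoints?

71

2087-01-14 is a Tuesday.
The range spans 99 days (inclusive of both endpoints).
99 = 7 × 14 + 1, so there are 14 full weeks plus 1 extra day.
Each full week contributes 5 weekdays (Mon–Fri): 14 × 5 = 70.
The 1 extra day is Tue — 1 of them qualifies.
Total: 70 + 1 = 71.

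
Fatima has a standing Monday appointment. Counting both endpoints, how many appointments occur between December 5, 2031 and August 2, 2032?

35

December 5, 2031 is a Friday.
From December 5, 2031 to August 2, 2032 is 242 days inclusive.
242 = 7 × 34 + 4, so there are 34 full weeks plus 4 extra days.
Each full week contributes one Monday: 34 so far.
The 4 extra days are Friday, Saturday, Sunday, Monday — 1 of them qualifies.
Total: 34 + 1 = 35.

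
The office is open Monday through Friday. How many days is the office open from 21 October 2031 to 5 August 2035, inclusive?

21 October 2031 is a Tuesday.
The range spans 1385 days (inclusive of both endpoints).
1385 = 7 × 197 + 6, so there are 197 full weeks plus 6 extra days.
Each full week contributes 5 weekdays (Mon–Fri): 197 × 5 = 985.
The 6 extra days are Tue, Wed, Thu, Fri, Sat, Sun — 4 of them qualify.
Total: 985 + 4 = 989.

989 weekdays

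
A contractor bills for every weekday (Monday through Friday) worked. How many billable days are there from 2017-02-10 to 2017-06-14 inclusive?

2017-02-10 is a Friday.
From 2017-02-10 to 2017-06-14 is 125 days inclusive.
125 = 7 × 17 + 6, so there are 17 full weeks plus 6 extra days.
Each full week contributes 5 weekdays (Mon–Fri): 17 × 5 = 85.
The 6 extra days are Friday, Saturday, Sunday, Monday, Tuesday, Wednesday — 4 of them qualify.
Total: 85 + 4 = 89.

89 weekdays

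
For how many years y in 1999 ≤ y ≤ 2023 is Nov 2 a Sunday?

Day of week of November 2 in each year:
1999: Tue, 2000: Thu, 2001: Fri, 2002: Sat, 2003: Sun ✓, 2004: Tue, 2005: Wed, 2006: Thu, 2007: Fri, 2008: Sun ✓, 2009: Mon, 2010: Tue, 2011: Wed, 2012: Fri, 2013: Sat, 2014: Sun ✓, 2015: Mon, 2016: Wed, 2017: Thu, 2018: Fri, 2019: Sat, 2020: Mon, 2021: Tue, 2022: Wed, 2023: Thu
Sundays: 2003, 2008, 2014.

3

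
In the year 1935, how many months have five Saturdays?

A month has five Saturdays exactly when Saturday falls within its first (length − 28) days.
Jan: 31 days, starts Tue → 5 of Tue, Wed, Thu
Feb: 28 days, starts Fri → 5 of (none)
Mar: 31 days, starts Fri → 5 of Fri, Sat, Sun ✓
Apr: 30 days, starts Mon → 5 of Mon, Tue
May: 31 days, starts Wed → 5 of Wed, Thu, Fri
Jun: 30 days, starts Sat → 5 of Sat, Sun ✓
Jul: 31 days, starts Mon → 5 of Mon, Tue, Wed
Aug: 31 days, starts Thu → 5 of Thu, Fri, Sat ✓
Sep: 30 days, starts Sun → 5 of Sun, Mon
Oct: 31 days, starts Tue → 5 of Tue, Wed, Thu
Nov: 30 days, starts Fri → 5 of Fri, Sat ✓
Dec: 31 days, starts Sun → 5 of Sun, Mon, Tue
Months with five Saturdays: Mar, Jun, Aug, Nov.

4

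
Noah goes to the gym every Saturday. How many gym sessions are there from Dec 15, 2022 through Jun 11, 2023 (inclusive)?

Dec 15, 2022 is a Thursday.
From Dec 15, 2022 to Jun 11, 2023 is 179 days inclusive.
179 = 7 × 25 + 4, so there are 25 full weeks plus 4 extra days.
Each full week contributes one Saturday: 25 so far.
The 4 extra days are Thursday, Friday, Saturday, Sunday — 1 of them qualifies.
Total: 25 + 1 = 26.

26 Saturdays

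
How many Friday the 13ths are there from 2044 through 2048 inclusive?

9

Friday-the-13ths by year:
2044: May
2045: Jan, Oct
2046: Apr, Jul
2047: Sep, Dec
2048: Mar, Nov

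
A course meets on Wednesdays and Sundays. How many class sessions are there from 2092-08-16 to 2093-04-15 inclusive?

70

2092-08-16 is a Saturday.
From 2092-08-16 to 2093-04-15 is 243 days inclusive.
243 = 7 × 34 + 5, so there are 34 full weeks plus 5 extra days.
Each full week contributes 2 days from the set (Wed, Sun): 34 × 2 = 68.
The 5 extra days are Sat, Sun, Mon, Tue, Wed — 2 of them qualify.
Total: 68 + 2 = 70.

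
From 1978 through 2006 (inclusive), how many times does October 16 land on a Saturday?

Day of week of October 16 in each year:
1978: Mon, 1979: Tue, 1980: Thu, 1981: Fri, 1982: Sat ✓, 1983: Sun, 1984: Tue, 1985: Wed, 1986: Thu, 1987: Fri, 1988: Sun, 1989: Mon, 1990: Tue, 1991: Wed, 1992: Fri, 1993: Sat ✓, 1994: Sun, 1995: Mon, 1996: Wed, 1997: Thu, 1998: Fri, 1999: Sat ✓, 2000: Mon, 2001: Tue, 2002: Wed, 2003: Thu, 2004: Sat ✓, 2005: Sun, 2006: Mon
Saturdays: 1982, 1993, 1999, 2004.

4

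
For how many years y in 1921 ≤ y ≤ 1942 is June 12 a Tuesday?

Day of week of June 12 in each year:
1921: Sun, 1922: Mon, 1923: Tue ✓, 1924: Thu, 1925: Fri, 1926: Sat, 1927: Sun, 1928: Tue ✓, 1929: Wed, 1930: Thu, 1931: Fri, 1932: Sun, 1933: Mon, 1934: Tue ✓, 1935: Wed, 1936: Fri, 1937: Sat, 1938: Sun, 1939: Mon, 1940: Wed, 1941: Thu, 1942: Fri
Tuesdays: 1923, 1928, 1934.

3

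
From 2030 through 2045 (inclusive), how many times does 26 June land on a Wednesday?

Day of week of June 26 in each year:
2030: Wed ✓, 2031: Thu, 2032: Sat, 2033: Sun, 2034: Mon, 2035: Tue, 2036: Thu, 2037: Fri, 2038: Sat, 2039: Sun, 2040: Tue, 2041: Wed ✓, 2042: Thu, 2043: Fri, 2044: Sun, 2045: Mon
Wednesdays: 2030, 2041.

2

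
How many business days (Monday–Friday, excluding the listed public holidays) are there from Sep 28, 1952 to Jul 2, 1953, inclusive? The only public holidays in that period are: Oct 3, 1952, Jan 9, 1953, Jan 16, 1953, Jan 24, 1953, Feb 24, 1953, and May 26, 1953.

194

Sep 28, 1952 is a Sunday.
That's 278 days from start to end, counting both.
278 = 7 × 39 + 5, so there are 39 full weeks plus 5 extra days.
Each full week contributes 5 weekdays (Mon–Fri): 39 × 5 = 195.
The 5 extra days are Sun, Mon, Tue, Wed, Thu — 4 of them qualify.
Total: 195 + 4 = 199.
Holidays: Oct 3, 1952 (Fri); Jan 9, 1953 (Fri); Jan 16, 1953 (Fri); Jan 24, 1953 (Sat); Feb 24, 1953 (Tue); May 26, 1953 (Tue).
5 of the 6 holidays fall on weekdays; the rest are weekends and were already excluded.
Business days: 199 − 5 = 194.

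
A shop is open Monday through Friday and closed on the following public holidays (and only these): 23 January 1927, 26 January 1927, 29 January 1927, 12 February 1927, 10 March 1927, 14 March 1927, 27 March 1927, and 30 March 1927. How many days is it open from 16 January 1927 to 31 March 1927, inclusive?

50 business days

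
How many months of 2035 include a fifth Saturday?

A month has five Saturdays exactly when Saturday falls within its first (length − 28) days.
Jan: 31 days, starts Mon → 5 of Mon, Tue, Wed
Feb: 28 days, starts Thu → 5 of (none)
Mar: 31 days, starts Thu → 5 of Thu, Fri, Sat ✓
Apr: 30 days, starts Sun → 5 of Sun, Mon
May: 31 days, starts Tue → 5 of Tue, Wed, Thu
Jun: 30 days, starts Fri → 5 of Fri, Sat ✓
Jul: 31 days, starts Sun → 5 of Sun, Mon, Tue
Aug: 31 days, starts Wed → 5 of Wed, Thu, Fri
Sep: 30 days, starts Sat → 5 of Sat, Sun ✓
Oct: 31 days, starts Mon → 5 of Mon, Tue, Wed
Nov: 30 days, starts Thu → 5 of Thu, Fri
Dec: 31 days, starts Sat → 5 of Sat, Sun, Mon ✓
Months with five Saturdays: Mar, Jun, Sep, Dec.

4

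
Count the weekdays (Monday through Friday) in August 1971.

August 1, 1971 is a Sunday.
The range spans 31 days (inclusive of both endpoints).
31 = 7 × 4 + 3, so there are 4 full weeks plus 3 extra days.
Each full week contributes 5 weekdays (Mon–Fri): 4 × 5 = 20.
The 3 extra days are Sunday, Monday, Tuesday — 2 of them qualify.
Total: 20 + 2 = 22.

22 weekdays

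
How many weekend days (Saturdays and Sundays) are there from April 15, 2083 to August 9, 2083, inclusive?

April 15, 2083 is a Thursday.
That's 117 days from start to end, counting both.
117 = 7 × 16 + 5, so there are 16 full weeks plus 5 extra days.
Each full week contributes 2 weekend days (Sat, Sun): 16 × 2 = 32.
The 5 extra days are Thursday, Friday, Saturday, Sunday, Monday — 2 of them qualify.
Total: 32 + 2 = 34.

34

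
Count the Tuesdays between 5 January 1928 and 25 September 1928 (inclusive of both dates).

38

5 January 1928 is a Thursday.
That's 265 days from start to end, counting both.
265 = 7 × 37 + 6, so there are 37 full weeks plus 6 extra days.
Each full week contributes one Tuesday: 37 so far.
The 6 extra days are Thursday, Friday, Saturday, Sunday, Monday, Tuesday — 1 of them qualifies.
Total: 37 + 1 = 38.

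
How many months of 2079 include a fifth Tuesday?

A month has five Tuesdays exactly when Tuesday falls within its first (length − 28) days.
Jan: 31 days, starts Sun → 5 of Sun, Mon, Tue ✓
Feb: 28 days, starts Wed → 5 of (none)
Mar: 31 days, starts Wed → 5 of Wed, Thu, Fri
Apr: 30 days, starts Sat → 5 of Sat, Sun
May: 31 days, starts Mon → 5 of Mon, Tue, Wed ✓
Jun: 30 days, starts Thu → 5 of Thu, Fri
Jul: 31 days, starts Sat → 5 of Sat, Sun, Mon
Aug: 31 days, starts Tue → 5 of Tue, Wed, Thu ✓
Sep: 30 days, starts Fri → 5 of Fri, Sat
Oct: 31 days, starts Sun → 5 of Sun, Mon, Tue ✓
Nov: 30 days, starts Wed → 5 of Wed, Thu
Dec: 31 days, starts Fri → 5 of Fri, Sat, Sun
Months with five Tuesdays: Jan, May, Aug, Oct.

4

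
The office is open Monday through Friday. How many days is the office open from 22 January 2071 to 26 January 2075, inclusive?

22 January 2071 is a Thursday.
The range spans 1466 days (inclusive of both endpoints).
1466 = 7 × 209 + 3, so there are 209 full weeks plus 3 extra days.
Each full week contributes 5 weekdays (Mon–Fri): 209 × 5 = 1045.
The 3 extra days are Thu, Fri, Sat — 2 of them qualify.
Total: 1045 + 2 = 1047.

1047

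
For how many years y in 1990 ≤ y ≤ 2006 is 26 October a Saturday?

Day of week of October 26 in each year:
1990: Fri, 1991: Sat ✓, 1992: Mon, 1993: Tue, 1994: Wed, 1995: Thu, 1996: Sat ✓, 1997: Sun, 1998: Mon, 1999: Tue, 2000: Thu, 2001: Fri, 2002: Sat ✓, 2003: Sun, 2004: Tue, 2005: Wed, 2006: Thu
Saturdays: 1991, 1996, 2002.

3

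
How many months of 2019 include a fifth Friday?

4

A month has five Fridays exactly when Friday falls within its first (length − 28) days.
Jan: 31 days, starts Tue → 5 of Tue, Wed, Thu
Feb: 28 days, starts Fri → 5 of (none)
Mar: 31 days, starts Fri → 5 of Fri, Sat, Sun ✓
Apr: 30 days, starts Mon → 5 of Mon, Tue
May: 31 days, starts Wed → 5 of Wed, Thu, Fri ✓
Jun: 30 days, starts Sat → 5 of Sat, Sun
Jul: 31 days, starts Mon → 5 of Mon, Tue, Wed
Aug: 31 days, starts Thu → 5 of Thu, Fri, Sat ✓
Sep: 30 days, starts Sun → 5 of Sun, Mon
Oct: 31 days, starts Tue → 5 of Tue, Wed, Thu
Nov: 30 days, starts Fri → 5 of Fri, Sat ✓
Dec: 31 days, starts Sun → 5 of Sun, Mon, Tue
Months with five Fridays: Mar, May, Aug, Nov.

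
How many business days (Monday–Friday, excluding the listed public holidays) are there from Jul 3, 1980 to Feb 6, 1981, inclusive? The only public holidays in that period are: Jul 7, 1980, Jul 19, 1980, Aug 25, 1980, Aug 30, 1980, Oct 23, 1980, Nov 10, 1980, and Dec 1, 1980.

Jul 3, 1980 is a Thursday.
That's 219 days from start to end, counting both.
219 = 7 × 31 + 2, so there are 31 full weeks plus 2 extra days.
Each full week contributes 5 weekdays (Mon–Fri): 31 × 5 = 155.
The 2 extra days are Thursday, Friday — 2 of them qualify.
Total: 155 + 2 = 157.
Holidays: Jul 7, 1980 (Mon); Jul 19, 1980 (Sat); Aug 25, 1980 (Mon); Aug 30, 1980 (Sat); Oct 23, 1980 (Thu); Nov 10, 1980 (Mon); Dec 1, 1980 (Mon).
5 of the 7 holidays fall on weekdays; the rest are weekends and were already excluded.
Business days: 157 − 5 = 152.

152 business days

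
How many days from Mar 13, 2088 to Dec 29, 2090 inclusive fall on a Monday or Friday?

292

Mar 13, 2088 is a Saturday.
That's 1022 days from start to end, counting both.
1022 = 7 × 146, so the span is exactly 146 full weeks.
Each full week contributes 2 days from the set (Mon, Fri): 146 × 2 = 292.
Total: 292.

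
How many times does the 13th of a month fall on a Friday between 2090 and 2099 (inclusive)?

Friday-the-13ths by year:
2090: Jan, Oct
2091: Apr, Jul
2092: Jun
2093: Feb, Mar, Nov
2094: Aug
2095: May
2096: Jan, Apr, Jul
2097: Sep, Dec
2098: Jun
2099: Feb, Mar, Nov

19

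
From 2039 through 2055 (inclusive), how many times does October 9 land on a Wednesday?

3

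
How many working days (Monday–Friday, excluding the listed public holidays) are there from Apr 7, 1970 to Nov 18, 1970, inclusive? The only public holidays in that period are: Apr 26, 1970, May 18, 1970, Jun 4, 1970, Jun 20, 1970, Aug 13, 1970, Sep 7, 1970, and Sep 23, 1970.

Apr 7, 1970 is a Tuesday.
That's 226 days from start to end, counting both.
226 = 7 × 32 + 2, so there are 32 full weeks plus 2 extra days.
Each full week contributes 5 weekdays (Mon–Fri): 32 × 5 = 160.
The 2 extra days are Tue, Wed — 2 of them qualify.
Total: 160 + 2 = 162.
Holidays: Apr 26, 1970 (Sun); May 18, 1970 (Mon); Jun 4, 1970 (Thu); Jun 20, 1970 (Sat); Aug 13, 1970 (Thu); Sep 7, 1970 (Mon); Sep 23, 1970 (Wed).
5 of the 7 holidays fall on weekdays; the rest are weekends and were already excluded.
Business days: 162 − 5 = 157.

157 working days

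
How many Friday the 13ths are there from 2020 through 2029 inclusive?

Friday-the-13ths by year:
2020: Mar, Nov
2021: Aug
2022: May
2023: Jan, Oct
2024: Sep, Dec
2025: Jun
2026: Feb, Mar, Nov
2027: Aug
2028: Oct
2029: Apr, Jul

16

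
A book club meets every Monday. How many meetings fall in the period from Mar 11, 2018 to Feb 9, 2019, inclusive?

48

Mar 11, 2018 is a Sunday.
That's 336 days from start to end, counting both.
336 = 7 × 48, so the span is exactly 48 full weeks.
Each full week contributes one Monday: 48 so far.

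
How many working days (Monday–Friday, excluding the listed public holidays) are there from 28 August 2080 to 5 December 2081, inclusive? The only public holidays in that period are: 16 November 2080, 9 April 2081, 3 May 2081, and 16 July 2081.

331 working days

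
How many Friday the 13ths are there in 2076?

2

The 13th falls on a Friday when the month's 13th has weekday Fri.
Jan 13 is Mon; Feb 13 is Thu; Mar 13 is Fri ✓; Apr 13 is Mon; May 13 is Wed; Jun 13 is Sat; Jul 13 is Mon; Aug 13 is Thu; Sep 13 is Sun; Oct 13 is Tue; Nov 13 is Fri ✓; Dec 13 is Sun.
Friday the 13ths: Mar, Nov.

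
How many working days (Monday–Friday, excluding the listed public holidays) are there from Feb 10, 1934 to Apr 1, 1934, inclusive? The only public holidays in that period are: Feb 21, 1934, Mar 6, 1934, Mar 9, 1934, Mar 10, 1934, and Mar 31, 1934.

Feb 10, 1934 is a Saturday.
From Feb 10, 1934 to Apr 1, 1934 is 51 days inclusive.
51 = 7 × 7 + 2, so there are 7 full weeks plus 2 extra days.
Each full week contributes 5 weekdays (Mon–Fri): 7 × 5 = 35.
The 2 extra days are Sat, Sun — none qualify.
Total: 35 + 0 = 35.
Holidays: Feb 21, 1934 (Wed); Mar 6, 1934 (Tue); Mar 9, 1934 (Fri); Mar 10, 1934 (Sat); Mar 31, 1934 (Sat).
3 of the 5 holidays fall on weekdays; the rest are weekends and were already excluded.
Business days: 35 − 3 = 32.

32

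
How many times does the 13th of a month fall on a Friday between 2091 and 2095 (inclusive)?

8

Friday-the-13ths by year:
2091: Apr, Jul
2092: Jun
2093: Feb, Mar, Nov
2094: Aug
2095: May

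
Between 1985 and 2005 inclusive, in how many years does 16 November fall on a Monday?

Day of week of November 16 in each year:
1985: Sat, 1986: Sun, 1987: Mon ✓, 1988: Wed, 1989: Thu, 1990: Fri, 1991: Sat, 1992: Mon ✓, 1993: Tue, 1994: Wed, 1995: Thu, 1996: Sat, 1997: Sun, 1998: Mon ✓, 1999: Tue, 2000: Thu, 2001: Fri, 2002: Sat, 2003: Sun, 2004: Tue, 2005: Wed
Mondays: 1987, 1992, 1998.

3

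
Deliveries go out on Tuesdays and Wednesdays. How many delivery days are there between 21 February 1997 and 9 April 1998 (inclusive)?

21 February 1997 is a Friday.
The range spans 413 days (inclusive of both endpoints).
413 = 7 × 59, so the span is exactly 59 full weeks.
Each full week contributes 2 days from the set (Tue, Wed): 59 × 2 = 118.

118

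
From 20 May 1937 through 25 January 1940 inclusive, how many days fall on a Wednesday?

140 Wednesdays

20 May 1937 is a Thursday.
From 20 May 1937 to 25 January 1940 is 981 days inclusive.
981 = 7 × 140 + 1, so there are 140 full weeks plus 1 extra day.
Each full week contributes one Wednesday: 140 so far.
The 1 extra day is Thursday — none qualify.
Total: 140 + 0 = 140.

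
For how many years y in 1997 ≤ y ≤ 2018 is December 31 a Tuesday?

2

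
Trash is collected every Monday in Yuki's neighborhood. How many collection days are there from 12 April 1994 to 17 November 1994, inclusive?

12 April 1994 is a Tuesday.
From 12 April 1994 to 17 November 1994 is 220 days inclusive.
220 = 7 × 31 + 3, so there are 31 full weeks plus 3 extra days.
Each full week contributes one Monday: 31 so far.
The 3 extra days are Tuesday, Wednesday, Thursday — none qualify.
Total: 31 + 0 = 31.

31 Mondays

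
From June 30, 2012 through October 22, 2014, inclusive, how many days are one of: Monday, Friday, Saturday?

362

June 30, 2012 is a Saturday.
That's 845 days from start to end, counting both.
845 = 7 × 120 + 5, so there are 120 full weeks plus 5 extra days.
Each full week contributes 3 days from the set (Mon, Fri, Sat): 120 × 3 = 360.
The 5 extra days are Saturday, Sunday, Monday, Tuesday, Wednesday — 2 of them qualify.
Total: 360 + 2 = 362.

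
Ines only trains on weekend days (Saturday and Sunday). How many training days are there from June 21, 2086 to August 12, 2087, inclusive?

120

June 21, 2086 is a Friday.
The range spans 418 days (inclusive of both endpoints).
418 = 7 × 59 + 5, so there are 59 full weeks plus 5 extra days.
Each full week contributes 2 weekend days (Sat, Sun): 59 × 2 = 118.
The 5 extra days are Fri, Sat, Sun, Mon, Tue — 2 of them qualify.
Total: 118 + 2 = 120.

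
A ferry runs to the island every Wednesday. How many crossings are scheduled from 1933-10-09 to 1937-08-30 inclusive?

203

1933-10-09 is a Monday.
The range spans 1422 days (inclusive of both endpoints).
1422 = 7 × 203 + 1, so there are 203 full weeks plus 1 extra day.
Each full week contributes one Wednesday: 203 so far.
The 1 extra day is Mon — none qualify.
Total: 203 + 0 = 203.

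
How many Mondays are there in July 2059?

4

Jul 1, 2059 is a Tuesday.
That's 31 days from start to end, counting both.
31 = 7 × 4 + 3, so there are 4 full weeks plus 3 extra days.
Each full week contributes one Monday: 4 so far.
The 3 extra days are Tue, Wed, Thu — none qualify.
Total: 4 + 0 = 4.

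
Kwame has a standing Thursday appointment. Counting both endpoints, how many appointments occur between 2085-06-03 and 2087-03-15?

93

2085-06-03 is a Sunday.
From 2085-06-03 to 2087-03-15 is 651 days inclusive.
651 = 7 × 93, so the span is exactly 93 full weeks.
Each full week contributes one Thursday: 93 so far.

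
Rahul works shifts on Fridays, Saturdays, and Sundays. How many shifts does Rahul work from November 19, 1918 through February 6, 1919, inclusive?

33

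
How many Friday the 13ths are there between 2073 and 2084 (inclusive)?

Friday-the-13ths by year:
2073: Jan, Oct
2074: Apr, Jul
2075: Sep, Dec
2076: Mar, Nov
2077: Aug
2078: May
2079: Jan, Oct
2080: Sep, Dec
2081: Jun
2082: Feb, Mar, Nov
2083: Aug
2084: Oct

20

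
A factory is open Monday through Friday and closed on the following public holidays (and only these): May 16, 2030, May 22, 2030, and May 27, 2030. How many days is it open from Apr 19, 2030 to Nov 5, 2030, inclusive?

140 business days

Apr 19, 2030 is a Friday.
From Apr 19, 2030 to Nov 5, 2030 is 201 days inclusive.
201 = 7 × 28 + 5, so there are 28 full weeks plus 5 extra days.
Each full week contributes 5 weekdays (Mon–Fri): 28 × 5 = 140.
The 5 extra days are Friday, Saturday, Sunday, Monday, Tuesday — 3 of them qualify.
Total: 140 + 3 = 143.
Holidays: May 16, 2030 (Thu); May 22, 2030 (Wed); May 27, 2030 (Mon).
All 3 holidays fall on weekdays, so subtract 3.
Business days: 143 − 3 = 140.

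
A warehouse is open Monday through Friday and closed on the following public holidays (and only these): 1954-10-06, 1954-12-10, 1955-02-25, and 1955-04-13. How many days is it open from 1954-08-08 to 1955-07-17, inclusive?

1954-08-08 is a Sunday.
That's 344 days from start to end, counting both.
344 = 7 × 49 + 1, so there are 49 full weeks plus 1 extra day.
Each full week contributes 5 weekdays (Mon–Fri): 49 × 5 = 245.
The 1 extra day is Sunday — none qualify.
Total: 245 + 0 = 245.
Holidays: 1954-10-06 (Wed); 1954-12-10 (Fri); 1955-02-25 (Fri); 1955-04-13 (Wed).
All 4 holidays fall on weekdays, so subtract 4.
Business days: 245 − 4 = 241.

241 business days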